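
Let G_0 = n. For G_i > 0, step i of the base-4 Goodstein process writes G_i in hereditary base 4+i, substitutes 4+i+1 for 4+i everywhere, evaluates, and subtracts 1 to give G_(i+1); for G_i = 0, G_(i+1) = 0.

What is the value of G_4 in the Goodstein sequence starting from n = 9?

9 —HB4→ 2·4 + 1 —bump→ 2·5 + 1 = 11 —(−1)→ 10
10 —HB5→ 2·5 —bump→ 2·6 = 12 —(−1)→ 11
11 —HB6→ 6 + 5 —bump→ 7 + 5 = 12 —(−1)→ 11
11 —HB7→ 7 + 4 —bump→ 8 + 4 = 12 —(−1)→ 11
11 —HB8→ 8 + 3 —bump→ 9 + 3 = 12 —(−1)→ 11

11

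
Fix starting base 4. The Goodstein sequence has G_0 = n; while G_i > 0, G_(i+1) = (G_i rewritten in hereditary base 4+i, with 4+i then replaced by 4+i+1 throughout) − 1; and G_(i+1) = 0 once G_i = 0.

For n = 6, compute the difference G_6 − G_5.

base 4: 6 = 4 + 2; at 5: 5 + 2 = 7; next = 6
base 5: 6 = 5 + 1; at 6: 6 + 1 = 7; next = 6
base 6: 6 = 6; at 7: 7 = 7; next = 6
base 7: 6 = 6; at 8: 6 = 6; next = 5
base 8: 5 = 5; at 9: 5 = 5; next = 4
base 9: 4 = 4; at 10: 4 = 4; next = 3

-1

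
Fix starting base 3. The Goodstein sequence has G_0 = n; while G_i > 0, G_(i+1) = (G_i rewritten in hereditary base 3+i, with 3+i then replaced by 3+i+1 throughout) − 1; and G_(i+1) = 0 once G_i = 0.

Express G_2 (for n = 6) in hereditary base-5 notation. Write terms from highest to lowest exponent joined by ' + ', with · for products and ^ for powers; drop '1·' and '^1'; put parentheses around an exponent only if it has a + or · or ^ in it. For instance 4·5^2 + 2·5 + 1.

(0) 6|_3 = 2·3 ↦ 2·4|_4 = 8 ⇒ 7
(1) 7|_4 = 4 + 3 ↦ 5 + 3|_5 = 8 ⇒ 7
(2) 7|_5 = 5 + 2 ↦ 6 + 2|_6 = 8 ⇒ 7

5 + 2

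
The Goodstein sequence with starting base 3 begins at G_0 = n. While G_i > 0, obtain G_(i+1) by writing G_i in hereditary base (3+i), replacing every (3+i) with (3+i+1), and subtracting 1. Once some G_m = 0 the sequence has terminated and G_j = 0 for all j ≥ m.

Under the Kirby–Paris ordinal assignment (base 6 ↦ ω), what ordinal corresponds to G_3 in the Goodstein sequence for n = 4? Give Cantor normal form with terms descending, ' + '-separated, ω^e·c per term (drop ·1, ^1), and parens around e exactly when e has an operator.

G_0=4  [base 3] 3 + 1  →[3↦4]→  4 + 1 = 5  −1 ⇒ G_1=4
G_1=4  [base 4] 4  →[4↦5]→  5 = 5  −1 ⇒ G_2=4
G_2=4  [base 5] 4  →[5↦6]→  4 = 4  −1 ⇒ G_3=3
G_3=3  [base 6] 3  →[6↦7]→  3 = 3  −1 ⇒ G_4=2

3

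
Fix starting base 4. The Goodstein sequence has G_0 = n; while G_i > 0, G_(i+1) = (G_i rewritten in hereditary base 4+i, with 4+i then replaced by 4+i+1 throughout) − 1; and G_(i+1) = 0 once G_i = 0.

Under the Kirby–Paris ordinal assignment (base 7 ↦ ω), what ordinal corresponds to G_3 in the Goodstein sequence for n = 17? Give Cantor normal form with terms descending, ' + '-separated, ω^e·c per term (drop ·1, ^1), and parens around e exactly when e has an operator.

ω·5 + 4

G_0 = 17. HB_4(17) = 4^2 + 1. Bump = 26. G_1 = 25.
G_1 = 25. HB_5(25) = 5^2. Bump = 36. G_2 = 35.
G_2 = 35. HB_6(35) = 5·6 + 5. Bump = 40. G_3 = 39.
G_3 = 39. HB_7(39) = 5·7 + 4. Bump = 44. G_4 = 43.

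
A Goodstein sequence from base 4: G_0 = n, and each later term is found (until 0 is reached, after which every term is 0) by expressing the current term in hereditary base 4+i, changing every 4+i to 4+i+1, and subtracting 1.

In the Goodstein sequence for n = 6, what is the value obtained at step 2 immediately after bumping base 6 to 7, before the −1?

7

6 —HB4→ 4 + 2 —bump→ 5 + 2 = 7 —(−1)→ 6
6 —HB5→ 5 + 1 —bump→ 6 + 1 = 7 —(−1)→ 6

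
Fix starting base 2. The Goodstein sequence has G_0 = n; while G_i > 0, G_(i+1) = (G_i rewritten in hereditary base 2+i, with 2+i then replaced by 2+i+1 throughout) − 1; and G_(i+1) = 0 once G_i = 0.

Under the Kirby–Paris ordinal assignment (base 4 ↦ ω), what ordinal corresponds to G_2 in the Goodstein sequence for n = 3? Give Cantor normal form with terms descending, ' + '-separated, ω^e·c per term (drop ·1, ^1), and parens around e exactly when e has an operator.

3

[0] 3 ≡ 2 + 1 (base 2). Lift 3: 4. −1: 3.
[1] 3 ≡ 3 (base 3). Lift 4: 4. −1: 3.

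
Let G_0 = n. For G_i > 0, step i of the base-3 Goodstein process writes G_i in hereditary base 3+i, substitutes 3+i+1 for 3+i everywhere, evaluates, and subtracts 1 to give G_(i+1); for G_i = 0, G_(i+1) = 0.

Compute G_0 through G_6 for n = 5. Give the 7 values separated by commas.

(0) 5|_3 = 3 + 2 ↦ 4 + 2|_4 = 6 ⇒ 5
(1) 5|_4 = 4 + 1 ↦ 5 + 1|_5 = 6 ⇒ 5
(2) 5|_5 = 5 ↦ 6|_6 = 6 ⇒ 5
(3) 5|_6 = 5 ↦ 5|_7 = 5 ⇒ 4
(4) 4|_7 = 4 ↦ 4|_8 = 4 ⇒ 3
(5) 3|_8 = 3 ↦ 3|_9 = 3 ⇒ 2

5, 5, 5, 5, 4, 3, 2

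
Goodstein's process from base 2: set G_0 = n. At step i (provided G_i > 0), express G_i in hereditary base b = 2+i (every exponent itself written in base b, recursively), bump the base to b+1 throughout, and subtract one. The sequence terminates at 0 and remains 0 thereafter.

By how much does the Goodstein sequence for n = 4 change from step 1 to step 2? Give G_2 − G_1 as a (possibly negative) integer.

15

G_0 = 4. HB_2(4) = 2^2. Bump = 27. G_1 = 26.
G_1 = 26. HB_3(26) = 2·3^2 + 2·3 + 2. Bump = 42. G_2 = 41.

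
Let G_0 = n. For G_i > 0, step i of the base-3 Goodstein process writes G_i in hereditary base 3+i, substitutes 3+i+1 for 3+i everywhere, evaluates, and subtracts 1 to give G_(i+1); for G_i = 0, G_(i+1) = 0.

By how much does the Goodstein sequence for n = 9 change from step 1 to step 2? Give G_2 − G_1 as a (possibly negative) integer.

base 3: 9 = 3^2; at 4: 4^2 = 16; next = 15
base 4: 15 = 3·4 + 3; at 5: 3·5 + 3 = 18; next = 17

2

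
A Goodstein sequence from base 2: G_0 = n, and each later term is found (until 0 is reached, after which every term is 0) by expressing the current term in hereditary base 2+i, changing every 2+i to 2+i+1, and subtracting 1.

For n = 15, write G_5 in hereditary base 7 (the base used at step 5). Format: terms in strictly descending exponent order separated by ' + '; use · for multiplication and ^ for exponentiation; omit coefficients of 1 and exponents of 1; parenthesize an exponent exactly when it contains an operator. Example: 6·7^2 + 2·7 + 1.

7^(7 + 1) + 7^7

base 2: 15 = 2^(2 + 1) + 2^2 + 2 + 1; at 3: 3^(3 + 1) + 3^3 + 3 + 1 = 112; next = 111
base 3: 111 = 3^(3 + 1) + 3^3 + 3; at 4: 4^(4 + 1) + 4^4 + 4 = 1284; next = 1283
base 4: 1283 = 4^(4 + 1) + 4^4 + 3; at 5: 5^(5 + 1) + 5^5 + 3 = 18753; next = 18752
base 5: 18752 = 5^(5 + 1) + 5^5 + 2; at 6: 6^(6 + 1) + 6^6 + 2 = 326594; next = 326593
base 6: 326593 = 6^(6 + 1) + 6^6 + 1; at 7: 7^(7 + 1) + 7^7 + 1 = 6588345; next = 6588344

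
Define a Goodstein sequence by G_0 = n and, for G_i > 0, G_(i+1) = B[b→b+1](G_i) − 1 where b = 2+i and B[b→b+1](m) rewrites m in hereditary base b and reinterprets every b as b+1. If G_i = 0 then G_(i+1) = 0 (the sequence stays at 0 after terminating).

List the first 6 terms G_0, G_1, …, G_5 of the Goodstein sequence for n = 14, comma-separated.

14, 110, 1281, 18750, 326591, 5862840

14 —HB2→ 2^(2 + 1) + 2^2 + 2 —bump→ 3^(3 + 1) + 3^3 + 3 = 111 —(−1)→ 110
110 —HB3→ 3^(3 + 1) + 3^3 + 2 —bump→ 4^(4 + 1) + 4^4 + 2 = 1282 —(−1)→ 1281
1281 —HB4→ 4^(4 + 1) + 4^4 + 1 —bump→ 5^(5 + 1) + 5^5 + 1 = 18751 —(−1)→ 18750
18750 —HB5→ 5^(5 + 1) + 5^5 —bump→ 6^(6 + 1) + 6^6 = 326592 —(−1)→ 326591
326591 —HB6→ 6^(6 + 1) + 5·6^5 + 5·6^4 + 5·6^3 + 5·6^2 + 5·6 + 5 —bump→ 7^(7 + 1) + 5·7^5 + 5·7^4 + 5·7^3 + 5·7^2 + 5·7 + 5 = 5862841 —(−1)→ 5862840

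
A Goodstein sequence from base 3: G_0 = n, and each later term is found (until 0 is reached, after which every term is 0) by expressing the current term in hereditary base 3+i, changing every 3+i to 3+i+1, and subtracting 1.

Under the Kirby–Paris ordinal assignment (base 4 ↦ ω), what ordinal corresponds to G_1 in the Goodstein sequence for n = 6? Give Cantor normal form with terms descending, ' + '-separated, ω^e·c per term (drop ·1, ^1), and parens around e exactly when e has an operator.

6 —HB3→ 2·3 —bump→ 2·4 = 8 —(−1)→ 7
7 —HB4→ 4 + 3 —bump→ 5 + 3 = 8 —(−1)→ 7

ω + 3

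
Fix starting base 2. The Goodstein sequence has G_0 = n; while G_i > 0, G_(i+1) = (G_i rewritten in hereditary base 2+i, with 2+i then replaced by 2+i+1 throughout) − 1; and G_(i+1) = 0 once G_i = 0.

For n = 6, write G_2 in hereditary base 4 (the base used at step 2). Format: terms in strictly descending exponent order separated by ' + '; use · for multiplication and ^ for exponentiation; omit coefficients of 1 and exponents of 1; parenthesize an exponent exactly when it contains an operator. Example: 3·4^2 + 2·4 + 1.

4^4 + 1

G_0=6  [base 2] 2^2 + 2  →[2↦3]→  3^3 + 3 = 30  −1 ⇒ G_1=29
G_1=29  [base 3] 3^3 + 2  →[3↦4]→  4^4 + 2 = 258  −1 ⇒ G_2=257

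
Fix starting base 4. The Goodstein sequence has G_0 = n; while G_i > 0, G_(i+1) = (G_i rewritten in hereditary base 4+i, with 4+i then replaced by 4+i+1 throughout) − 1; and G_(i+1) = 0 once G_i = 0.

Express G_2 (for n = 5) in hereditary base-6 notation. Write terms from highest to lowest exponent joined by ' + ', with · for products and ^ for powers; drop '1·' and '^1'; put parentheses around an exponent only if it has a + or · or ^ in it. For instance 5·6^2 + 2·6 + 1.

(0) 5|_4 = 4 + 1 ↦ 5 + 1|_5 = 6 ⇒ 5
(1) 5|_5 = 5 ↦ 6|_6 = 6 ⇒ 5

5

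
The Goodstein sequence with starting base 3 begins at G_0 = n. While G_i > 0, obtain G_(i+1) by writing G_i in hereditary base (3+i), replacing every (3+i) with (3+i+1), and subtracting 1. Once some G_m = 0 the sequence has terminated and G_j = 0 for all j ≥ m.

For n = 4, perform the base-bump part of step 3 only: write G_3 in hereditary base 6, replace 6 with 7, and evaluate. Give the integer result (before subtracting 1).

[0] 4 ≡ 3 + 1 (base 3). Lift 4: 5. −1: 4.
[1] 4 ≡ 4 (base 4). Lift 5: 5. −1: 4.
[2] 4 ≡ 4 (base 5). Lift 6: 4. −1: 3.
[3] 3 ≡ 3 (base 6). Lift 7: 3. −1: 2.

3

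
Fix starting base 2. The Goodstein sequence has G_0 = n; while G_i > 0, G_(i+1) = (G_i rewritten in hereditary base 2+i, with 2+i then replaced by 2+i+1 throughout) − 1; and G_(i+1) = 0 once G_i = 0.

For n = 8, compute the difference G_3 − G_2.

i=0: 8 = 2^(2 + 1) (b=2); 2→3: 3^(3 + 1) = 81; 81−1 = 80
i=1: 80 = 2·3^3 + 2·3^2 + 2·3 + 2 (b=3); 3→4: 2·4^4 + 2·4^2 + 2·4 + 2 = 554; 554−1 = 553
i=2: 553 = 2·4^4 + 2·4^2 + 2·4 + 1 (b=4); 4→5: 2·5^5 + 2·5^2 + 2·5 + 1 = 6311; 6311−1 = 6310

5757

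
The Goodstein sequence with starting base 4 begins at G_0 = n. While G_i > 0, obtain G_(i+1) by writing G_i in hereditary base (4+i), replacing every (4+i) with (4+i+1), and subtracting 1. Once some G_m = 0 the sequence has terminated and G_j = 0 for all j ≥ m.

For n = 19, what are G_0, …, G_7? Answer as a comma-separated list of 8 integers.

G_0 = 19. HB_4(19) = 4^2 + 3. Bump = 28. G_1 = 27.
G_1 = 27. HB_5(27) = 5^2 + 2. Bump = 38. G_2 = 37.
G_2 = 37. HB_6(37) = 6^2 + 1. Bump = 50. G_3 = 49.
G_3 = 49. HB_7(49) = 7^2. Bump = 64. G_4 = 63.
G_4 = 63. HB_8(63) = 7·8 + 7. Bump = 70. G_5 = 69.
G_5 = 69. HB_9(69) = 7·9 + 6. Bump = 76. G_6 = 75.
G_6 = 75. HB_10(75) = 7·10 + 5. Bump = 82. G_7 = 81.

19, 27, 37, 49, 63, 69, 75, 81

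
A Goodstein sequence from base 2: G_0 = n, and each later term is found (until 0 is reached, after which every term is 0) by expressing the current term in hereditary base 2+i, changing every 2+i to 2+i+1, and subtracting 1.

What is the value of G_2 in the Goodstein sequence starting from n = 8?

base 2: 8 = 2^(2 + 1); at 3: 3^(3 + 1) = 81; next = 80
base 3: 80 = 2·3^3 + 2·3^2 + 2·3 + 2; at 4: 2·4^4 + 2·4^2 + 2·4 + 2 = 554; next = 553

553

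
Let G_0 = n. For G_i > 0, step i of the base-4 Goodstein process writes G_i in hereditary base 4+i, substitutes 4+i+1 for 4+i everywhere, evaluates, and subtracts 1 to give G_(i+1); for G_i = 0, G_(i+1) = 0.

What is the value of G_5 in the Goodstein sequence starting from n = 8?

9

G_0 = 8. HB_4(8) = 2·4. Bump = 10. G_1 = 9.
G_1 = 9. HB_5(9) = 5 + 4. Bump = 10. G_2 = 9.
G_2 = 9. HB_6(9) = 6 + 3. Bump = 10. G_3 = 9.
G_3 = 9. HB_7(9) = 7 + 2. Bump = 10. G_4 = 9.
G_4 = 9. HB_8(9) = 8 + 1. Bump = 10. G_5 = 9.
G_5 = 9. HB_9(9) = 9. Bump = 10. G_6 = 9.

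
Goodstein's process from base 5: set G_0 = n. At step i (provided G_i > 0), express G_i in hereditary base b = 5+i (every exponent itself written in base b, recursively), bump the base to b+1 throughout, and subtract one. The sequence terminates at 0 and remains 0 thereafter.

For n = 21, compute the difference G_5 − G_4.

base 5: 21 = 4·5 + 1; at 6: 4·6 + 1 = 25; next = 24
base 6: 24 = 4·6; at 7: 4·7 = 28; next = 27
base 7: 27 = 3·7 + 6; at 8: 3·8 + 6 = 30; next = 29
base 8: 29 = 3·8 + 5; at 9: 3·9 + 5 = 32; next = 31
base 9: 31 = 3·9 + 4; at 10: 3·10 + 4 = 34; next = 33

2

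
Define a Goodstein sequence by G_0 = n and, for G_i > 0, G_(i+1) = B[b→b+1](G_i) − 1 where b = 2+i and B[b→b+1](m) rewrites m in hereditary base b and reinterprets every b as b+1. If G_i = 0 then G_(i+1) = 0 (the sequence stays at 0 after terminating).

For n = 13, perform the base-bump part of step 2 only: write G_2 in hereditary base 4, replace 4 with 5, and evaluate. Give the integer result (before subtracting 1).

16093

G_0 = 13. HB_2(13) = 2^(2 + 1) + 2^2 + 1. Bump = 109. G_1 = 108.
G_1 = 108. HB_3(108) = 3^(3 + 1) + 3^3. Bump = 1280. G_2 = 1279.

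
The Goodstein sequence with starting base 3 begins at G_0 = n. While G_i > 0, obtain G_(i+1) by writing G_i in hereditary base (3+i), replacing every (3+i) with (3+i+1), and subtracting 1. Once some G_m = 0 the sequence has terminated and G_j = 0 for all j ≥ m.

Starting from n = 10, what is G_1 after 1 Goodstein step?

16

i=0: 10 = 3^2 + 1 (b=3); 3→4: 4^2 + 1 = 17; 17−1 = 16
i=1: 16 = 4^2 (b=4); 4→5: 5^2 = 25; 25−1 = 24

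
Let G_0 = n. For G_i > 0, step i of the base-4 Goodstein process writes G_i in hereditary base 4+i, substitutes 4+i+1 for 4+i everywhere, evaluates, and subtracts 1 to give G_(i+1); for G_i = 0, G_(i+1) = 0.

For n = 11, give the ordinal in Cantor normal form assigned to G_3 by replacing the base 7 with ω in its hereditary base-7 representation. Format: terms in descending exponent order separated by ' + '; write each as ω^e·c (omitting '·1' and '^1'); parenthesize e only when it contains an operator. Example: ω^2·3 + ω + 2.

11 —HB4→ 2·4 + 3 —bump→ 2·5 + 3 = 13 —(−1)→ 12
12 —HB5→ 2·5 + 2 —bump→ 2·6 + 2 = 14 —(−1)→ 13
13 —HB6→ 2·6 + 1 —bump→ 2·7 + 1 = 15 —(−1)→ 14
14 —HB7→ 2·7 —bump→ 2·8 = 16 —(−1)→ 15

ω·2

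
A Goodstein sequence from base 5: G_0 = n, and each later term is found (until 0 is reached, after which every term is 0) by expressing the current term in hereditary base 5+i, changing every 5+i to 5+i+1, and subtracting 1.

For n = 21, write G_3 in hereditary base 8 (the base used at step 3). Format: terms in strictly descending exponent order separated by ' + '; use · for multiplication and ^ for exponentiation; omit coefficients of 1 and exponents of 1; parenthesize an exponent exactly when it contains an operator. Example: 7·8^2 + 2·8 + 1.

(0) 21|_5 = 4·5 + 1 ↦ 4·6 + 1|_6 = 25 ⇒ 24
(1) 24|_6 = 4·6 ↦ 4·7|_7 = 28 ⇒ 27
(2) 27|_7 = 3·7 + 6 ↦ 3·8 + 6|_8 = 30 ⇒ 29
(3) 29|_8 = 3·8 + 5 ↦ 3·9 + 5|_9 = 32 ⇒ 31

3·8 + 5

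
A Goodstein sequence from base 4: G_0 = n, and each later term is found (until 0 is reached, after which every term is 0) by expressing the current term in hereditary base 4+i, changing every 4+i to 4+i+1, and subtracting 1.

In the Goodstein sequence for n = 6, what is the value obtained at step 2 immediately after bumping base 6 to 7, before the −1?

(0) 6|_4 = 4 + 2 ↦ 5 + 2|_5 = 7 ⇒ 6
(1) 6|_5 = 5 + 1 ↦ 6 + 1|_6 = 7 ⇒ 6
(2) 6|_6 = 6 ↦ 7|_7 = 7 ⇒ 6

7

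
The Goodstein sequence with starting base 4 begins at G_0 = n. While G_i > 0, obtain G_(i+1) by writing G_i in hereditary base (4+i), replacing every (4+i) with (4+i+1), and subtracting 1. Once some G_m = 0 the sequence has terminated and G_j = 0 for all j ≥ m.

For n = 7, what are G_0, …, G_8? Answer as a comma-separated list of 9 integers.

7, 7, 7, 7, 7, 6, 5, 4, 3

step 0: 7 = 4 + 3; sub 5 for 4: 5 + 3; = 8; G_1 = 8−1 = 7
step 1: 7 = 5 + 2; sub 6 for 5: 6 + 2; = 8; G_2 = 8−1 = 7
step 2: 7 = 6 + 1; sub 7 for 6: 7 + 1; = 8; G_3 = 8−1 = 7
step 3: 7 = 7; sub 8 for 7: 8; = 8; G_4 = 8−1 = 7
step 4: 7 = 7; sub 9 for 8: 7; = 7; G_5 = 7−1 = 6
step 5: 6 = 6; sub 10 for 9: 6; = 6; G_6 = 6−1 = 5
step 6: 5 = 5; sub 11 for 10: 5; = 5; G_7 = 5−1 = 4
step 7: 4 = 4; sub 12 for 11: 4; = 4; G_8 = 4−1 = 3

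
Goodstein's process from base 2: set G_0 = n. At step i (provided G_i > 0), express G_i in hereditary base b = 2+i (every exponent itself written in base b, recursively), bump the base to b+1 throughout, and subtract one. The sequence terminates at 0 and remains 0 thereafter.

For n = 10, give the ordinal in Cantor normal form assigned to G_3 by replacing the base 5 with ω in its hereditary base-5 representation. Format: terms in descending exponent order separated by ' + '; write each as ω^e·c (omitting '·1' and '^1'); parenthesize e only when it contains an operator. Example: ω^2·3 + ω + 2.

ω^(ω + 1)

10 —HB2→ 2^(2 + 1) + 2 —bump→ 3^(3 + 1) + 3 = 84 —(−1)→ 83
83 —HB3→ 3^(3 + 1) + 2 —bump→ 4^(4 + 1) + 2 = 1026 —(−1)→ 1025
1025 —HB4→ 4^(4 + 1) + 1 —bump→ 5^(5 + 1) + 1 = 15626 —(−1)→ 15625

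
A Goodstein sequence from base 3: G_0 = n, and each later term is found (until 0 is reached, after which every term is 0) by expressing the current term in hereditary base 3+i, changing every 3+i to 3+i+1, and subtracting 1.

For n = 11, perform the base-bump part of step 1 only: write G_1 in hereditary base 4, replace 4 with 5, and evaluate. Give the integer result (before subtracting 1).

base 3: 11 = 3^2 + 2; at 4: 4^2 + 2 = 18; next = 17
base 4: 17 = 4^2 + 1; at 5: 5^2 + 1 = 26; next = 25

26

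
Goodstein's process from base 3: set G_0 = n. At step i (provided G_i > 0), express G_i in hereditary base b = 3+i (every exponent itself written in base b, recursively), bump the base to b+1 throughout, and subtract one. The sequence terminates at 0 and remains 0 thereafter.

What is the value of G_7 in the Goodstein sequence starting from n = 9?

G_0 = 9. HB_3(9) = 3^2. Bump = 16. G_1 = 15.
G_1 = 15. HB_4(15) = 3·4 + 3. Bump = 18. G_2 = 17.
G_2 = 17. HB_5(17) = 3·5 + 2. Bump = 20. G_3 = 19.
G_3 = 19. HB_6(19) = 3·6 + 1. Bump = 22. G_4 = 21.
G_4 = 21. HB_7(21) = 3·7. Bump = 24. G_5 = 23.
G_5 = 23. HB_8(23) = 2·8 + 7. Bump = 25. G_6 = 24.
G_6 = 24. HB_9(24) = 2·9 + 6. Bump = 26. G_7 = 25.
G_7 = 25. HB_10(25) = 2·10 + 5. Bump = 27. G_8 = 26.

25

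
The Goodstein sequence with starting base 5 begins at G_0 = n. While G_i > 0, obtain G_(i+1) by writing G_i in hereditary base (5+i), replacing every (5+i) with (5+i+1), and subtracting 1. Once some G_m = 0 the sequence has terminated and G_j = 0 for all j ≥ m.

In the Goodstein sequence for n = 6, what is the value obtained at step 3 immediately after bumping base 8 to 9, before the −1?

5

[0] 6 ≡ 5 + 1 (base 5). Lift 6: 7. −1: 6.
[1] 6 ≡ 6 (base 6). Lift 7: 7. −1: 6.
[2] 6 ≡ 6 (base 7). Lift 8: 6. −1: 5.
[3] 5 ≡ 5 (base 8). Lift 9: 5. −1: 4.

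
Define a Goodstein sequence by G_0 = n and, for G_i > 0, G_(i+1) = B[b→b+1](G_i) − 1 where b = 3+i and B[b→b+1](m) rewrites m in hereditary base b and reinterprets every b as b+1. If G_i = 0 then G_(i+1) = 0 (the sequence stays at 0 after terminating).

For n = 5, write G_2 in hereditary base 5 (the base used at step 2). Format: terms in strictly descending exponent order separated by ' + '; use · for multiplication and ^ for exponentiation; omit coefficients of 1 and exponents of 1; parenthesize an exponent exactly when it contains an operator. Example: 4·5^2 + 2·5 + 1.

(0) 5|_3 = 3 + 2 ↦ 4 + 2|_4 = 6 ⇒ 5
(1) 5|_4 = 4 + 1 ↦ 5 + 1|_5 = 6 ⇒ 5

5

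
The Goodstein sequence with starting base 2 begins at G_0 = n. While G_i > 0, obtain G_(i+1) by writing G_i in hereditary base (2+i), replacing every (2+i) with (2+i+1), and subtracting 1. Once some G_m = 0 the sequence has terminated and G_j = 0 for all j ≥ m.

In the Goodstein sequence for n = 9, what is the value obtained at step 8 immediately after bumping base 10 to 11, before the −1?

855935016216

G_0 = 9. HB_2(9) = 2^(2 + 1) + 1. Bump = 82. G_1 = 81.
G_1 = 81. HB_3(81) = 3^(3 + 1). Bump = 1024. G_2 = 1023.
G_2 = 1023. HB_4(1023) = 3·4^4 + 3·4^3 + 3·4^2 + 3·4 + 3. Bump = 9843. G_3 = 9842.
G_3 = 9842. HB_5(9842) = 3·5^5 + 3·5^3 + 3·5^2 + 3·5 + 2. Bump = 140744. G_4 = 140743.
G_4 = 140743. HB_6(140743) = 3·6^6 + 3·6^3 + 3·6^2 + 3·6 + 1. Bump = 2471827. G_5 = 2471826.
G_5 = 2471826. HB_7(2471826) = 3·7^7 + 3·7^3 + 3·7^2 + 3·7. Bump = 50333400. G_6 = 50333399.
G_6 = 50333399. HB_8(50333399) = 3·8^8 + 3·8^3 + 3·8^2 + 2·8 + 7. Bump = 1162263922. G_7 = 1162263921.
G_7 = 1162263921. HB_9(1162263921) = 3·9^9 + 3·9^3 + 3·9^2 + 2·9 + 6. Bump = 30000003326. G_8 = 30000003325.
G_8 = 30000003325. HB_10(30000003325) = 3·10^10 + 3·10^3 + 3·10^2 + 2·10 + 5. Bump = 855935016216. G_9 = 855935016215.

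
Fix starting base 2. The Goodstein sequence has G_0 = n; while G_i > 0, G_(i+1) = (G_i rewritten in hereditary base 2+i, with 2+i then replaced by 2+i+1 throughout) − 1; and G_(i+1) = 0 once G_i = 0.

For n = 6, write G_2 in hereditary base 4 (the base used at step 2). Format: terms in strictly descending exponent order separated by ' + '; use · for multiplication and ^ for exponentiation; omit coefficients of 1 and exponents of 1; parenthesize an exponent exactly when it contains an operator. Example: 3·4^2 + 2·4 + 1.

4^4 + 1

G_0=6  [base 2] 2^2 + 2  →[2↦3]→  3^3 + 3 = 30  −1 ⇒ G_1=29
G_1=29  [base 3] 3^3 + 2  →[3↦4]→  4^4 + 2 = 258  −1 ⇒ G_2=257
G_2=257  [base 4] 4^4 + 1  →[4↦5]→  5^5 + 1 = 3126  −1 ⇒ G_3=3125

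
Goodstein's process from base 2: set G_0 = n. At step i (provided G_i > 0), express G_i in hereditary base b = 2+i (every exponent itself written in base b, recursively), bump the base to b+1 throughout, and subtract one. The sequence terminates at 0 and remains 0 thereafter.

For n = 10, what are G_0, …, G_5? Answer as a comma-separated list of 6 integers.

G_0=10  [base 2] 2^(2 + 1) + 2  →[2↦3]→  3^(3 + 1) + 3 = 84  −1 ⇒ G_1=83
G_1=83  [base 3] 3^(3 + 1) + 2  →[3↦4]→  4^(4 + 1) + 2 = 1026  −1 ⇒ G_2=1025
G_2=1025  [base 4] 4^(4 + 1) + 1  →[4↦5]→  5^(5 + 1) + 1 = 15626  −1 ⇒ G_3=15625
G_3=15625  [base 5] 5^(5 + 1)  →[5↦6]→  6^(6 + 1) = 279936  −1 ⇒ G_4=279935
G_4=279935  [base 6] 5·6^6 + 5·6^5 + 5·6^4 + 5·6^3 + 5·6^2 + 5·6 + 5  →[6↦7]→  5·7^7 + 5·7^5 + 5·7^4 + 5·7^3 + 5·7^2 + 5·7 + 5 = 4215755  −1 ⇒ G_5=4215754

10, 83, 1025, 15625, 279935, 4215754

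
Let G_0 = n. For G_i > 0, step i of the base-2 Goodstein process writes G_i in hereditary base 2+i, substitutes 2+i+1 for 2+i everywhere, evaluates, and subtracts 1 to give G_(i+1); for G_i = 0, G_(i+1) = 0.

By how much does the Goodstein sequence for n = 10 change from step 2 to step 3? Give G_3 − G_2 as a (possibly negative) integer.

14600

base 2: 10 = 2^(2 + 1) + 2; at 3: 3^(3 + 1) + 3 = 84; next = 83
base 3: 83 = 3^(3 + 1) + 2; at 4: 4^(4 + 1) + 2 = 1026; next = 1025
base 4: 1025 = 4^(4 + 1) + 1; at 5: 5^(5 + 1) + 1 = 15626; next = 15625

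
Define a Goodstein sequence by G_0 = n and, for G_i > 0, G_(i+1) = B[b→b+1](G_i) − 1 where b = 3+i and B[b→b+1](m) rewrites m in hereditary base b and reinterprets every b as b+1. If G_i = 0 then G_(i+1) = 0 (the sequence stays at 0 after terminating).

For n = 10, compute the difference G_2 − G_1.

G_0 = 10. HB_3(10) = 3^2 + 1. Bump = 17. G_1 = 16.
G_1 = 16. HB_4(16) = 4^2. Bump = 25. G_2 = 24.

8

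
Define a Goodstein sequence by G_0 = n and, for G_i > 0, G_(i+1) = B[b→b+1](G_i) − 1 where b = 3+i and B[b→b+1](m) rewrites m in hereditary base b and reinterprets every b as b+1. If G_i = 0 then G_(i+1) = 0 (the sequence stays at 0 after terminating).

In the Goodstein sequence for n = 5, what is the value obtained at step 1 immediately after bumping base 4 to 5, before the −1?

[0] 5 ≡ 3 + 2 (base 3). Lift 4: 6. −1: 5.
[1] 5 ≡ 4 + 1 (base 4). Lift 5: 6. −1: 5.

6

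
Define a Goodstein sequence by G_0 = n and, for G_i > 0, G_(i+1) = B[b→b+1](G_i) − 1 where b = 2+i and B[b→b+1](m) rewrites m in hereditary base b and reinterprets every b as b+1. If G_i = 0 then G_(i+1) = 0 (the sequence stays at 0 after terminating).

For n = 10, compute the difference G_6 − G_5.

79857569

base 2: 10 = 2^(2 + 1) + 2; at 3: 3^(3 + 1) + 3 = 84; next = 83
base 3: 83 = 3^(3 + 1) + 2; at 4: 4^(4 + 1) + 2 = 1026; next = 1025
base 4: 1025 = 4^(4 + 1) + 1; at 5: 5^(5 + 1) + 1 = 15626; next = 15625
base 5: 15625 = 5^(5 + 1); at 6: 6^(6 + 1) = 279936; next = 279935
base 6: 279935 = 5·6^6 + 5·6^5 + 5·6^4 + 5·6^3 + 5·6^2 + 5·6 + 5; at 7: 5·7^7 + 5·7^5 + 5·7^4 + 5·7^3 + 5·7^2 + 5·7 + 5 = 4215755; next = 4215754
base 7: 4215754 = 5·7^7 + 5·7^5 + 5·7^4 + 5·7^3 + 5·7^2 + 5·7 + 4; at 8: 5·8^8 + 5·8^5 + 5·8^4 + 5·8^3 + 5·8^2 + 5·8 + 4 = 84073324; next = 84073323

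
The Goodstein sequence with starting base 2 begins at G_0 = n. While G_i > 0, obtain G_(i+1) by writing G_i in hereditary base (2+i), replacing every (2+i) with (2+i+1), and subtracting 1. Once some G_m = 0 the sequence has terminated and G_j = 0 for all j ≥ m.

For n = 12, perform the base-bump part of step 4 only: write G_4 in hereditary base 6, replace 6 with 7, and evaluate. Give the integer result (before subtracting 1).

5764911

base 2: 12 = 2^(2 + 1) + 2^2; at 3: 3^(3 + 1) + 3^3 = 108; next = 107
base 3: 107 = 3^(3 + 1) + 2·3^2 + 2·3 + 2; at 4: 4^(4 + 1) + 2·4^2 + 2·4 + 2 = 1066; next = 1065
base 4: 1065 = 4^(4 + 1) + 2·4^2 + 2·4 + 1; at 5: 5^(5 + 1) + 2·5^2 + 2·5 + 1 = 15686; next = 15685
base 5: 15685 = 5^(5 + 1) + 2·5^2 + 2·5; at 6: 6^(6 + 1) + 2·6^2 + 2·6 = 280020; next = 280019
base 6: 280019 = 6^(6 + 1) + 2·6^2 + 6 + 5; at 7: 7^(7 + 1) + 2·7^2 + 7 + 5 = 5764911; next = 5764910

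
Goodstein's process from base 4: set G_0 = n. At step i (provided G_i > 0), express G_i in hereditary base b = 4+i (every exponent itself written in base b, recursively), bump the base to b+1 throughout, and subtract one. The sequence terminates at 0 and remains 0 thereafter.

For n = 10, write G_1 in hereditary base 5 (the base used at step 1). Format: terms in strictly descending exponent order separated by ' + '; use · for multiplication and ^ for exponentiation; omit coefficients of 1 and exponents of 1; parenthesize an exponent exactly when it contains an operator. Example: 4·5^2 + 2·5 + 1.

G_0 = 10. HB_4(10) = 2·4 + 2. Bump = 12. G_1 = 11.
G_1 = 11. HB_5(11) = 2·5 + 1. Bump = 13. G_2 = 12.

2·5 + 1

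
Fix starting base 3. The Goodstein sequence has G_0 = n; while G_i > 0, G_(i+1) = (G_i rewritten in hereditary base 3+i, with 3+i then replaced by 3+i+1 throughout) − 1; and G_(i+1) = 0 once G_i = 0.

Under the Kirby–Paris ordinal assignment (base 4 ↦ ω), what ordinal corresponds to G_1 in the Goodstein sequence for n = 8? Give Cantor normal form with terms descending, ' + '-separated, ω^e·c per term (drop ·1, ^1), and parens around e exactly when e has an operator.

ω·2 + 1

i=0: 8 = 2·3 + 2 (b=3); 3→4: 2·4 + 2 = 10; 10−1 = 9
i=1: 9 = 2·4 + 1 (b=4); 4→5: 2·5 + 1 = 11; 11−1 = 10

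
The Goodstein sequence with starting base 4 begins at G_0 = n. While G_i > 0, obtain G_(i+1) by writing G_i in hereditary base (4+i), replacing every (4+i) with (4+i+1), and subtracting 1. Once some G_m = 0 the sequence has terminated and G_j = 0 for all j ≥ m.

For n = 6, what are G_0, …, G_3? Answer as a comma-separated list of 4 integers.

G_0 = 6. HB_4(6) = 4 + 2. Bump = 7. G_1 = 6.
G_1 = 6. HB_5(6) = 5 + 1. Bump = 7. G_2 = 6.
G_2 = 6. HB_6(6) = 6. Bump = 7. G_3 = 6.

6, 6, 6, 6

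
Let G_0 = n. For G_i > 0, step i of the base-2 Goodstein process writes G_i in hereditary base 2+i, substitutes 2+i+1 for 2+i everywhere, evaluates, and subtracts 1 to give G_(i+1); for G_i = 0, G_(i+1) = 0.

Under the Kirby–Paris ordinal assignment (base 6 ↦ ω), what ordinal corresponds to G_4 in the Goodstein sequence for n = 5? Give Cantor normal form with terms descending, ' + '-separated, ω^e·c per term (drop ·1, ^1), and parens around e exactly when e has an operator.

(0) 5|_2 = 2^2 + 1 ↦ 3^3 + 1|_3 = 28 ⇒ 27
(1) 27|_3 = 3^3 ↦ 4^4|_4 = 256 ⇒ 255
(2) 255|_4 = 3·4^3 + 3·4^2 + 3·4 + 3 ↦ 3·5^3 + 3·5^2 + 3·5 + 3|_5 = 468 ⇒ 467
(3) 467|_5 = 3·5^3 + 3·5^2 + 3·5 + 2 ↦ 3·6^3 + 3·6^2 + 3·6 + 2|_6 = 776 ⇒ 775

ω^3·3 + ω^2·3 + ω·3 + 1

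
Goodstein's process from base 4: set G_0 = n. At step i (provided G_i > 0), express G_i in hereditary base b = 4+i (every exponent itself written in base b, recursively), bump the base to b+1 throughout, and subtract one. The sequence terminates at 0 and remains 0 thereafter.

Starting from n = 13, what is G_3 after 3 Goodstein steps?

i=0: 13 = 3·4 + 1 (b=4); 4→5: 3·5 + 1 = 16; 16−1 = 15
i=1: 15 = 3·5 (b=5); 5→6: 3·6 = 18; 18−1 = 17
i=2: 17 = 2·6 + 5 (b=6); 6→7: 2·7 + 5 = 19; 19−1 = 18
i=3: 18 = 2·7 + 4 (b=7); 7→8: 2·8 + 4 = 20; 20−1 = 19

18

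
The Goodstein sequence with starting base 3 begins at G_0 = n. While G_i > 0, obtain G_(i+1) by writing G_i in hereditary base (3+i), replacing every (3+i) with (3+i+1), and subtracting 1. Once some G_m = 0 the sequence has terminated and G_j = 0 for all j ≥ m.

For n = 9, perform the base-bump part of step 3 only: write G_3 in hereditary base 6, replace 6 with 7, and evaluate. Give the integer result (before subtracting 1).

22

base 3: 9 = 3^2; at 4: 4^2 = 16; next = 15
base 4: 15 = 3·4 + 3; at 5: 3·5 + 3 = 18; next = 17
base 5: 17 = 3·5 + 2; at 6: 3·6 + 2 = 20; next = 19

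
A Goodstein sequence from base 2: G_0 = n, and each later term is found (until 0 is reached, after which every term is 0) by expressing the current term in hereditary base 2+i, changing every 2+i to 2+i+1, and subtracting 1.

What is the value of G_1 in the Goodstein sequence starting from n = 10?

(0) 10|_2 = 2^(2 + 1) + 2 ↦ 3^(3 + 1) + 3|_3 = 84 ⇒ 83
(1) 83|_3 = 3^(3 + 1) + 2 ↦ 4^(4 + 1) + 2|_4 = 1026 ⇒ 1025

83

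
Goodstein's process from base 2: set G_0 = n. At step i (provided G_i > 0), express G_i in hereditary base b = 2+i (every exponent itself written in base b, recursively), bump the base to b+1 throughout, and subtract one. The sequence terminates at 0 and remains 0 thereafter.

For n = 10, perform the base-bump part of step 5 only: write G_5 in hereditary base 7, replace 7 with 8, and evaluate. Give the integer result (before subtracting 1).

G_0=10  [base 2] 2^(2 + 1) + 2  →[2↦3]→  3^(3 + 1) + 3 = 84  −1 ⇒ G_1=83
G_1=83  [base 3] 3^(3 + 1) + 2  →[3↦4]→  4^(4 + 1) + 2 = 1026  −1 ⇒ G_2=1025
G_2=1025  [base 4] 4^(4 + 1) + 1  →[4↦5]→  5^(5 + 1) + 1 = 15626  −1 ⇒ G_3=15625
G_3=15625  [base 5] 5^(5 + 1)  →[5↦6]→  6^(6 + 1) = 279936  −1 ⇒ G_4=279935
G_4=279935  [base 6] 5·6^6 + 5·6^5 + 5·6^4 + 5·6^3 + 5·6^2 + 5·6 + 5  →[6↦7]→  5·7^7 + 5·7^5 + 5·7^4 + 5·7^3 + 5·7^2 + 5·7 + 5 = 4215755  −1 ⇒ G_5=4215754
G_5=4215754  [base 7] 5·7^7 + 5·7^5 + 5·7^4 + 5·7^3 + 5·7^2 + 5·7 + 4  →[7↦8]→  5·8^8 + 5·8^5 + 5·8^4 + 5·8^3 + 5·8^2 + 5·8 + 4 = 84073324  −1 ⇒ G_6=84073323

84073324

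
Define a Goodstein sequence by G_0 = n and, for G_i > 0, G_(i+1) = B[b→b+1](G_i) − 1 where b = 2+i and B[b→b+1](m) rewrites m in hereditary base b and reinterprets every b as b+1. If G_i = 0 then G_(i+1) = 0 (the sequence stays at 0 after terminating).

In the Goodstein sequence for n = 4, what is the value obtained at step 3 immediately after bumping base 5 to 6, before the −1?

G_0 = 4. HB_2(4) = 2^2. Bump = 27. G_1 = 26.
G_1 = 26. HB_3(26) = 2·3^2 + 2·3 + 2. Bump = 42. G_2 = 41.
G_2 = 41. HB_4(41) = 2·4^2 + 2·4 + 1. Bump = 61. G_3 = 60.
G_3 = 60. HB_5(60) = 2·5^2 + 2·5. Bump = 84. G_4 = 83.

84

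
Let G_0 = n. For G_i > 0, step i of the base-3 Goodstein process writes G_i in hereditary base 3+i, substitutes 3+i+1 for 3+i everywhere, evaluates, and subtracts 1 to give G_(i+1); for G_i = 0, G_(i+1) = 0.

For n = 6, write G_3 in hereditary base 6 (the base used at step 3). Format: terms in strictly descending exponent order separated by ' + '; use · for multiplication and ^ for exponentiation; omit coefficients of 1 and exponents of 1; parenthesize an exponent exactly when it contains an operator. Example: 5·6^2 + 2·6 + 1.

6 + 1

G_0=6  [base 3] 2·3  →[3↦4]→  2·4 = 8  −1 ⇒ G_1=7
G_1=7  [base 4] 4 + 3  →[4↦5]→  5 + 3 = 8  −1 ⇒ G_2=7
G_2=7  [base 5] 5 + 2  →[5↦6]→  6 + 2 = 8  −1 ⇒ G_3=7
G_3=7  [base 6] 6 + 1  →[6↦7]→  7 + 1 = 8  −1 ⇒ G_4=7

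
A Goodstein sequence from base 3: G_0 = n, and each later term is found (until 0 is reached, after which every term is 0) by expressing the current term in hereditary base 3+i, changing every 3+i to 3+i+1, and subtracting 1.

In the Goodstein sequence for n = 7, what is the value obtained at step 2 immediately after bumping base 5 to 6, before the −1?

7 —HB3→ 2·3 + 1 —bump→ 2·4 + 1 = 9 —(−1)→ 8
8 —HB4→ 2·4 —bump→ 2·5 = 10 —(−1)→ 9
9 —HB5→ 5 + 4 —bump→ 6 + 4 = 10 —(−1)→ 9

10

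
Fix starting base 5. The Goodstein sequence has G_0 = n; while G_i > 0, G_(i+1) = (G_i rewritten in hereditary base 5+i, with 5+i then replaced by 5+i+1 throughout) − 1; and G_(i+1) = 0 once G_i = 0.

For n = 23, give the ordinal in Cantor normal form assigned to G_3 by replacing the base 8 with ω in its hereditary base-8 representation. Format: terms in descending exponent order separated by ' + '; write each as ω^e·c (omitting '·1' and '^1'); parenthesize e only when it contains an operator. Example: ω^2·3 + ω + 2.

G_0 = 23. HB_5(23) = 4·5 + 3. Bump = 27. G_1 = 26.
G_1 = 26. HB_6(26) = 4·6 + 2. Bump = 30. G_2 = 29.
G_2 = 29. HB_7(29) = 4·7 + 1. Bump = 33. G_3 = 32.
G_3 = 32. HB_8(32) = 4·8. Bump = 36. G_4 = 35.

ω·4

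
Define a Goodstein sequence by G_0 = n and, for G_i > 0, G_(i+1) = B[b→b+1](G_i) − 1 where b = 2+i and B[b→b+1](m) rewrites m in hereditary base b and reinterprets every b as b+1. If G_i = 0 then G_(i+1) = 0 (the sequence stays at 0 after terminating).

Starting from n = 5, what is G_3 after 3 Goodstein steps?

467

G_0 = 5. HB_2(5) = 2^2 + 1. Bump = 28. G_1 = 27.
G_1 = 27. HB_3(27) = 3^3. Bump = 256. G_2 = 255.
G_2 = 255. HB_4(255) = 3·4^3 + 3·4^2 + 3·4 + 3. Bump = 468. G_3 = 467.
G_3 = 467. HB_5(467) = 3·5^3 + 3·5^2 + 3·5 + 2. Bump = 776. G_4 = 775.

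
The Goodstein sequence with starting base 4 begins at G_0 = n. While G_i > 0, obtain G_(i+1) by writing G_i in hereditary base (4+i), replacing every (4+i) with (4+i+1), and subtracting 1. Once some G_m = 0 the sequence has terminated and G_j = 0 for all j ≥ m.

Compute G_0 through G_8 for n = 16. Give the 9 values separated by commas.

(0) 16|_4 = 4^2 ↦ 5^2|_5 = 25 ⇒ 24
(1) 24|_5 = 4·5 + 4 ↦ 4·6 + 4|_6 = 28 ⇒ 27
(2) 27|_6 = 4·6 + 3 ↦ 4·7 + 3|_7 = 31 ⇒ 30
(3) 30|_7 = 4·7 + 2 ↦ 4·8 + 2|_8 = 34 ⇒ 33
(4) 33|_8 = 4·8 + 1 ↦ 4·9 + 1|_9 = 37 ⇒ 36
(5) 36|_9 = 4·9 ↦ 4·10|_10 = 40 ⇒ 39
(6) 39|_10 = 3·10 + 9 ↦ 3·11 + 9|_11 = 42 ⇒ 41
(7) 41|_11 = 3·11 + 8 ↦ 3·12 + 8|_12 = 44 ⇒ 43

16, 24, 27, 30, 33, 36, 39, 41, 43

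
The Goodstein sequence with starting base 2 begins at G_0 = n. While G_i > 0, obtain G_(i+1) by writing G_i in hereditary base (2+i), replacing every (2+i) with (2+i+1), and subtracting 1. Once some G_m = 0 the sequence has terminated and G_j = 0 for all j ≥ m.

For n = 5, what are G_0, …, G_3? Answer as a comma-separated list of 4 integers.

G_0=5  [base 2] 2^2 + 1  →[2↦3]→  3^3 + 1 = 28  −1 ⇒ G_1=27
G_1=27  [base 3] 3^3  →[3↦4]→  4^4 = 256  −1 ⇒ G_2=255
G_2=255  [base 4] 3·4^3 + 3·4^2 + 3·4 + 3  →[4↦5]→  3·5^3 + 3·5^2 + 3·5 + 3 = 468  −1 ⇒ G_3=467

5, 27, 255, 467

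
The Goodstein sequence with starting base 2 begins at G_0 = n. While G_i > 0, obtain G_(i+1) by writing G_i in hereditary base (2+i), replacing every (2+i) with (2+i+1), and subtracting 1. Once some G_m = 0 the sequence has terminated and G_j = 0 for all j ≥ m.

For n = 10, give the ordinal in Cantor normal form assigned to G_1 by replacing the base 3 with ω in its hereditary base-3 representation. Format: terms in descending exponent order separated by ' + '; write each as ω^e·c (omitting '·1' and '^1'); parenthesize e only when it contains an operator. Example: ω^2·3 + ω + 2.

ω^(ω + 1) + 2

i=0: 10 = 2^(2 + 1) + 2 (b=2); 2→3: 3^(3 + 1) + 3 = 84; 84−1 = 83
i=1: 83 = 3^(3 + 1) + 2 (b=3); 3→4: 4^(4 + 1) + 2 = 1026; 1026−1 = 1025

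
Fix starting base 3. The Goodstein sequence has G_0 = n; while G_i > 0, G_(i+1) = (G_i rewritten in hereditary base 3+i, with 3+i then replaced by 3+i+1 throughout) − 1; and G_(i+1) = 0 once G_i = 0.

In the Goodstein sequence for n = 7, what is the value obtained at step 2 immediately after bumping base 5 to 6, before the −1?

10

step 0: 7 = 2·3 + 1; sub 4 for 3: 2·4 + 1; = 9; G_1 = 9−1 = 8
step 1: 8 = 2·4; sub 5 for 4: 2·5; = 10; G_2 = 10−1 = 9
step 2: 9 = 5 + 4; sub 6 for 5: 6 + 4; = 10; G_3 = 10−1 = 9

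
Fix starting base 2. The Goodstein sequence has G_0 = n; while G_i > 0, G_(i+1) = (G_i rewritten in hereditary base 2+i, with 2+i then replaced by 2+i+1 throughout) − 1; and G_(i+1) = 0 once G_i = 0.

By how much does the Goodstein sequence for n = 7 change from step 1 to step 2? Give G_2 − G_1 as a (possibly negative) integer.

229

i=0: 7 = 2^2 + 2 + 1 (b=2); 2→3: 3^3 + 3 + 1 = 31; 31−1 = 30
i=1: 30 = 3^3 + 3 (b=3); 3→4: 4^4 + 4 = 260; 260−1 = 259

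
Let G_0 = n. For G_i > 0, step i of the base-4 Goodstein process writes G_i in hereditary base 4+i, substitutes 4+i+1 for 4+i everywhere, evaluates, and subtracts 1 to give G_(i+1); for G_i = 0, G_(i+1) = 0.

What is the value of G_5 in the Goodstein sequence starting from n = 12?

base 4: 12 = 3·4; at 5: 3·5 = 15; next = 14
base 5: 14 = 2·5 + 4; at 6: 2·6 + 4 = 16; next = 15
base 6: 15 = 2·6 + 3; at 7: 2·7 + 3 = 17; next = 16
base 7: 16 = 2·7 + 2; at 8: 2·8 + 2 = 18; next = 17
base 8: 17 = 2·8 + 1; at 9: 2·9 + 1 = 19; next = 18
base 9: 18 = 2·9; at 10: 2·10 = 20; next = 19

18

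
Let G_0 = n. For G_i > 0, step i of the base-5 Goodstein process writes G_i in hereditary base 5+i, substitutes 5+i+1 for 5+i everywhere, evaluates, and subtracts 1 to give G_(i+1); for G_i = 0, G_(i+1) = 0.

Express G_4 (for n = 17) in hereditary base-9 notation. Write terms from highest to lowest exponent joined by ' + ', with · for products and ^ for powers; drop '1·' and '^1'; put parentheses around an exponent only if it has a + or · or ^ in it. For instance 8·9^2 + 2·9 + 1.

step 0: 17 = 3·5 + 2; sub 6 for 5: 3·6 + 2; = 20; G_1 = 20−1 = 19
step 1: 19 = 3·6 + 1; sub 7 for 6: 3·7 + 1; = 22; G_2 = 22−1 = 21
step 2: 21 = 3·7; sub 8 for 7: 3·8; = 24; G_3 = 24−1 = 23
step 3: 23 = 2·8 + 7; sub 9 for 8: 2·9 + 7; = 25; G_4 = 25−1 = 24

2·9 + 6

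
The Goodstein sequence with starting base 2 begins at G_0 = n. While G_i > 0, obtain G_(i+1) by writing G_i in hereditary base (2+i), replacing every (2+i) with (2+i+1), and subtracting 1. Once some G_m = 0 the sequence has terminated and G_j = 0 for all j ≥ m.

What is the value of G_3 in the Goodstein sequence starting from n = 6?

3125

G_0 = 6. HB_2(6) = 2^2 + 2. Bump = 30. G_1 = 29.
G_1 = 29. HB_3(29) = 3^3 + 2. Bump = 258. G_2 = 257.
G_2 = 257. HB_4(257) = 4^4 + 1. Bump = 3126. G_3 = 3125.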